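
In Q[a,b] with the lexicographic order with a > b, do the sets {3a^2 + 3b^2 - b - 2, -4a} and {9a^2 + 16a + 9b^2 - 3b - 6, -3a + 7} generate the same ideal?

No, the ideals differ.

Since reduced Gröbner bases are canonical representatives of ideals under a given ordering, it suffices to compute and compare them.
Buchberger on the first generating set:
f_1 = 3a^2 + 3b^2 - b - 2, LT = a^2.
f_2 = -4a, LT = a.

S(f_1,f_2): lcm = a^2. S = b^2 - 1/3b - 2/3.
  reduce S modulo (f_1, f_2):
  remainder b^2 - 1/3b - 2/3 ≠ 0; add g_3 = b^2 - 1/3b - 2/3 to the basis.

The other S-polynomials (S(f_1,g_3), S(f_2,g_3)) all reduce to 0 modulo the current basis, so we have a Gröbner basis.
Inter-reduce: drop elements whose leading term is divisible by another's, tail-reduce, and make monic.
Reduced Gröbner basis: {a, b^2 - 1/3b - 2/3}.

Buchberger on the second generating set:
h_1 = 9a^2 + 16a + 9b^2 - 3b - 6, LT = a^2.
h_2 = -3a + 7, LT = a.

S(h_1,h_2): lcm = a^2. S = 37/9a + b^2 - 1/3b - 2/3.
  reduce S modulo (h_1, h_2):
  remainder b^2 - 1/3b + 241/27 ≠ 0; add k_3 = b^2 - 1/3b + 241/27 to the basis.

The other S-polynomials (S(h_1,k_3), S(h_2,k_3)) all reduce to 0 modulo the current basis, so we have a Gröbner basis.
Inter-reduce: drop elements whose leading term is divisible by another's, tail-reduce, and make monic.
Reduced Gröbner basis: {a - 7/3, b^2 - 1/3b + 241/27}.

Since the reduced bases disagree, the two ideals are not the same.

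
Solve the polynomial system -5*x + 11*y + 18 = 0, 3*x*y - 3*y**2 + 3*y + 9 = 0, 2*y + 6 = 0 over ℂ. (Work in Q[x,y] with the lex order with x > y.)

Compute a lex Gröbner basis by Buchberger's algorithm.
f_1 = -5*x + 11*y + 18, LT = x.
f_2 = 3*x*y - 3*y**2 + 3*y + 9, LT = x*y.
f_3 = 2*y + 6, LT = y.

S(f_1,f_2): lcm = x*y. S = -6/5*y**2 - 23/5*y - 3.
  leading term y**2: subtract (-3/5*y)·f_3 from -6/5*y**2 - 23/5*y - 3 → -y - 3
  leading term y: subtract (-1/2)·f_3 from -y - 3 → 0
  remainder 0.

S(f_1,f_3): leading monomials are coprime, so the S-polynomial reduces to 0 (Buchberger's first criterion).
S(f_2,f_3): lcm = x*y. S = -3*x - y**2 + y + 3.
  leading term x: subtract (3/5)·f_1 from -3*x - y**2 + y + 3 → -y**2 - 28/5*y - 39/5
  leading term y**2: subtract (-1/2*y)·f_3 from -y**2 - 28/5*y - 39/5 → -13/5*y - 39/5
  leading term y: subtract (-13/10)·f_3 from -13/5*y - 39/5 → 0
  remainder 0.

Every S-polynomial of the final basis reduces to 0, so we have a Gröbner basis.
Inter-reduce: drop elements whose leading term is divisible by another's, tail-reduce, and make monic.
Reduced Gröbner basis: {x + 3, y + 3}.

Elimination: the polynomial y + 3 lies in the elimination ideal for y, so y ∈ {-3}. For each such y, the remaining basis elements (now univariate) give the rest of the solution.
  y = -3: the earlier basis element becomes x + 3 = 0, giving x = -3 — point (-3, -3).

{(-3, -3)}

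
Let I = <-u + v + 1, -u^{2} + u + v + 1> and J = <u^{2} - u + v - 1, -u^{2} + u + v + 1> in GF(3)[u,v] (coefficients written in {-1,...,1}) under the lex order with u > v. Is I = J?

No, the ideals differ.

Since reduced Gröbner bases are canonical representatives of ideals under a given ordering, it suffices to compute and compare them.
Buchberger on the first generating set:
f_1 = -u + v + 1, LT = u.
f_2 = -u^{2} + u + v + 1, LT = u^{2}.

S(f_1,f_2): lcm = u^{2}. S = -uv + v + 1.
  leading term uv: subtract (v)·f_1 from -uv + v + 1 → -v^{2} + 1
  leading term v^{2}: no divisor's leading term divides it; move -v^{2} to the remainder.
  leading term 1: no divisor's leading term divides it; move 1 to the remainder.
  remainder -v^{2} + 1 ≠ 0; add g_3 = -v^{2} + 1 to the basis.

The other S-polynomials (S(f_1,g_3), S(f_2,g_3)) all reduce to 0 modulo the current basis, so we have a Gröbner basis.
Inter-reduce: drop elements whose leading term is divisible by another's, tail-reduce, and make monic.
Reduced Gröbner basis: {u - v - 1, v^{2} - 1}.

Buchberger on the second generating set:
h_1 = u^{2} - u + v - 1, LT = u^{2}.
h_2 = -u^{2} + u + v + 1, LT = u^{2}.

S(h_1,h_2): lcm = u^{2}. S = -v.
  leading term v: no divisor's leading term divides it; move -v to the remainder.
  remainder -v ≠ 0; add k_3 = -v to the basis.

The other S-polynomials (S(h_1,k_3), S(h_2,k_3)) all reduce to 0 modulo the current basis, so we have a Gröbner basis.
Inter-reduce: drop elements whose leading term is divisible by another's, tail-reduce, and make monic.
Reduced Gröbner basis: {u^{2} - u - 1, v}.

The bases are distinct; the ideals are different.
The choice of monomial ordering does not affect the verdict — as long as both bases are computed under the same ordering, their equality decides ideal equality.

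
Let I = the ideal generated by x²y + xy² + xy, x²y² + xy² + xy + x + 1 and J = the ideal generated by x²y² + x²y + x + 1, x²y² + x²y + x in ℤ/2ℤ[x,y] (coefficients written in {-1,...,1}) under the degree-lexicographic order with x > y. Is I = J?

Since reduced Gröbner bases are canonical representatives of ideals under a given ordering, it suffices to compute and compare them.
Buchberger on the first generating set:
f_1 = x²y + xy² + xy, LT = x²y.
f_2 = x²y² + xy² + xy + x + 1, LT = x²y².

S(f_1,f_2): lcm = x²y². S = xy³ + xy + x + 1.
  leading term xy³: no divisor's leading term divides it; move xy³ to the remainder.
  leading term xy: no divisor's leading term divides it; move xy to the remainder.
  leading term x: no divisor's leading term divides it; move x to the remainder.
  leading term 1: no divisor's leading term divides it; move 1 to the remainder.
  remainder xy³ + xy + x + 1 ≠ 0; add g_3 = xy³ + xy + x + 1 to the basis.

S(f_1,g_3): lcm = x²y³. S = xy⁴ + xy³ + x²y + x² + x.
  leading term xy⁴: subtract (y)·g_3 from xy⁴ + xy³ + x²y + x² + x → xy³ + x²y + xy² + x² + xy + x + y
  leading term xy³: subtract (1)·g_3 from xy³ + x²y + xy² + x² + xy + x + y → x²y + xy² + x² + y + 1
  leading term x²y: subtract (1)·f_1 from x²y + xy² + x² + y + 1 → x² + xy + y + 1
  leading term x²: no divisor's leading term divides it; move x² to the remainder.
  leading term xy: no divisor's leading term divides it; move xy to the remainder.
  leading term y: no divisor's leading term divides it; move y to the remainder.
  leading term 1: no divisor's leading term divides it; move 1 to the remainder.
  remainder x² + xy + y + 1 ≠ 0; add g_4 = x² + xy + y + 1 to the basis.

S(f_1,g_4): lcm = x²y. S = xy + y² + y.
  leading term xy: no divisor's leading term divides it; move xy to the remainder.
  leading term y²: no divisor's leading term divides it; move y² to the remainder.
  leading term y: no divisor's leading term divides it; move y to the remainder.
  remainder xy + y² + y ≠ 0; add g_5 = xy + y² + y to the basis.

S(g_3,g_4): lcm = x²y³. S = xy⁴ + y⁴ + x²y + y³ + x² + x.
  leading term xy⁴: subtract (y)·g_3 from xy⁴ + y⁴ + x²y + y³ + x² + x → y⁴ + x²y + xy² + y³ + x² + xy + x + y
  leading term y⁴: no divisor's leading term divides it; move y⁴ to the remainder.
  leading term x²y: subtract (1)·f_1 from x²y + xy² + y³ + x² + xy + x + y → y³ + x² + x + y
  leading term y³: no divisor's leading term divides it; move y³ to the remainder.
  leading term x²: subtract (1)·g_4 from x² + x + y → xy + x + 1
  leading term xy: subtract (1)·g_5 from xy + x + 1 → y² + x + y + 1
  leading term y²: no divisor's leading term divides it; move y² to the remainder.
  leading term x: no divisor's leading term divides it; move x to the remainder.
  leading term y: no divisor's leading term divides it; move y to the remainder.
  leading term 1: no divisor's leading term divides it; move 1 to the remainder.
  remainder y⁴ + y³ + y² + x + y + 1 ≠ 0; add g_6 = y⁴ + y³ + y² + x + y + 1 to the basis.

The other S-polynomials (S(f_2,g_3), S(f_2,g_4), S(f_1,g_5), S(f_2,g_5), S(g_3,g_5), S(g_4,g_5), S(f_1,g_6), S(f_2,g_6), S(g_3,g_6), S(g_4,g_6), S(g_5,g_6)) all reduce to 0 modulo the current basis, so we have a Gröbner basis.
Inter-reduce: drop elements whose leading term is divisible by another's, tail-reduce, and make monic.
Reduced Gröbner basis: {y⁴ + y³ + y² + x + y + 1, x² + y² + 1, xy + y² + y}.

Buchberger on the second generating set:
h_1 = x²y² + x²y + x + 1, LT = x²y².
h_2 = x²y² + x²y + x, LT = x²y².

S(h_1,h_2): lcm = x²y². S = 1.
  leading term 1: no divisor's leading term divides it; move 1 to the remainder.
  remainder 1 ≠ 0; add k_3 = 1 to the basis.

The other S-polynomials (S(h_1,k_3), S(h_2,k_3)) all reduce to 0 modulo the current basis, so we have a Gröbner basis.
Inter-reduce: drop elements whose leading term is divisible by another's, tail-reduce, and make monic.
Reduced Gröbner basis: {1}.

Since the reduced bases disagree, the two ideals are not the same.

No, the ideals differ.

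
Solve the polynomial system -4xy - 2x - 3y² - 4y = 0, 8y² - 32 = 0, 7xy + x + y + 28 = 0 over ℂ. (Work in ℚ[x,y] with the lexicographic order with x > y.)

{(-2, 2)}

Compute a lex Gröbner basis by Buchberger's algorithm.
f_1 = -4xy - 2x - 3y² - 4y, LT = xy.
f_2 = 8y² - 32, LT = y².
f_3 = 7xy + x + y + 28, LT = xy.

S(f_1,f_2): lcm = xy². S = ½xy + 4x + ¾y³ + y².
  leading term xy: subtract (-⅛)·f_1 from ½xy + 4x + ¾y³ + y² → 15/4x + ¾y³ + ⅝y² - ½y
  leading term x: no divisor's leading term divides it; move 15/4x to the remainder.
  leading term y³: subtract (3/32y)·f_2 from ¾y³ + ⅝y² - ½y → ⅝y² + 5/2y
  leading term y²: subtract (5/64)·f_2 from ⅝y² + 5/2y → 5/2y + 5/2
  leading term y: no divisor's leading term divides it; move 5/2y to the remainder.
  leading term 1: no divisor's leading term divides it; move 5/2 to the remainder.
  remainder 15/4x + 5/2y + 5/2 ≠ 0; add h_4 = 15/4x + 5/2y + 5/2 to the basis.

S(f_1,f_3): lcm = xy. S = 5/14x + ¾y² + 6/7y - 4.
  leading term x: subtract (2/21)·h_4 from 5/14x + ¾y² + 6/7y - 4 → ¾y² + 13/21y - 89/21
  leading term y²: subtract (3/32)·f_2 from ¾y² + 13/21y - 89/21 → 13/21y - 26/21
  leading term y: no divisor's leading term divides it; move 13/21y to the remainder.
  leading term 1: no divisor's leading term divides it; move -26/21 to the remainder.
  remainder 13/21y - 26/21 ≠ 0; add h_5 = 13/21y - 26/21 to the basis.

S(f_2,f_3): lcm = xy². S = -1/7xy - 4x - 1/7y² - 4y.
  leading term xy: subtract (1/28)·f_1 from -1/7xy - 4x - 1/7y² - 4y → -55/14x - 1/28y² - 27/7y
  leading term x: subtract (-22/21)·h_4 from -55/14x - 1/28y² - 27/7y → -1/28y² - 26/21y + 55/21
  leading term y²: subtract (-1/224)·f_2 from -1/28y² - 26/21y + 55/21 → -26/21y + 52/21
  leading term y: subtract (-2)·h_5 from -26/21y + 52/21 → 0
  remainder 0.

S(f_1,h_4): lcm = xy. S = ½x + 1/12y² + ⅓y.
  leading term x: subtract (2/15)·h_4 from ½x + 1/12y² + ⅓y → 1/12y² - ⅓
  leading term y²: subtract (1/96)·f_2 from 1/12y² - ⅓ → 0
  remainder 0.

S(f_2,h_4): leading monomials are coprime, so the S-polynomial reduces to 0 (Buchberger's first criterion).
S(f_3,h_4): lcm = xy. S = 1/7x - ⅔y² - 11/21y + 4.
  leading term x: subtract (4/105)·h_4 from 1/7x - ⅔y² - 11/21y + 4 → -⅔y² - 13/21y + 82/21
  leading term y²: subtract (-1/12)·f_2 from -⅔y² - 13/21y + 82/21 → -13/21y + 26/21
  leading term y: subtract (-1)·h_5 from -13/21y + 26/21 → 0
  remainder 0.

S(f_1,h_5): lcm = xy. S = 5/2x + ¾y² + y.
  leading term x: subtract (⅔)·h_4 from 5/2x + ¾y² + y → ¾y² - ⅔y - 5/3
  leading term y²: subtract (3/32)·f_2 from ¾y² - ⅔y - 5/3 → -⅔y + 4/3
  leading term y: subtract (-14/13)·h_5 from -⅔y + 4/3 → 0
  remainder 0.

S(f_2,h_5): lcm = y². S = 2y - 4.
  leading term y: subtract (42/13)·h_5 from 2y - 4 → 0
  remainder 0.

S(f_3,h_5): lcm = xy. S = 15/7x + 1/7y + 4.
  leading term x: subtract (4/7)·h_4 from 15/7x + 1/7y + 4 → -9/7y + 18/7
  leading term y: subtract (-27/13)·h_5 from -9/7y + 18/7 → 0
  remainder 0.

S(h_4,h_5): leading monomials are coprime, so the S-polynomial reduces to 0 (Buchberger's first criterion).
Every S-polynomial of the final basis reduces to 0, so we have a Gröbner basis.
Inter-reduce: drop elements whose leading term is divisible by another's, tail-reduce, and make monic.
Reduced Gröbner basis: {x + 2, y - 2}.

A lex Gröbner basis eliminates variables successively. Here y - 2 depends only on y, with roots {2}; lifting each root through the earlier basis elements recovers the full solutions.
  y = 2: the earlier basis element becomes x + 2 = 0, giving x = -2 — point (-2, 2).
Check: every point annihilates each of the original generators.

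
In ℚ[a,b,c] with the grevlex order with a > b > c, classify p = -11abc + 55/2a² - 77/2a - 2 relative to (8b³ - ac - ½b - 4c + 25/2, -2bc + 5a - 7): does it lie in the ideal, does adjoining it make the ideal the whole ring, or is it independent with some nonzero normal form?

First compute the reduced Gröbner basis of I by Buchberger's algorithm.
f_1 = 8b³ - ac - ½b - 4c + 25/2, LT = b³.
f_2 = -2bc + 5a - 7, LT = bc.

S(f_1,f_2): lcm = b³c. S = 5/2ab² - ⅛ac² - 7/2b² - 1/16bc - ½c² + 25/16c.
  leading term ab²: no divisor's leading term divides it; move 5/2ab² to the remainder.
  leading term ac²: no divisor's leading term divides it; move -⅛ac² to the remainder.
  leading term b²: no divisor's leading term divides it; move -7/2b² to the remainder.
  leading term bc: subtract (1/32)·f_2 from -1/16bc - ½c² + 25/16c → -½c² - 5/32a + 25/16c + 7/32
  leading term c²: no divisor's leading term divides it; move -½c² to the remainder.
  leading term a: no divisor's leading term divides it; move -5/32a to the remainder.
  leading term c: no divisor's leading term divides it; move 25/16c to the remainder.
  leading term 1: no divisor's leading term divides it; move 7/32 to the remainder.
  remainder 5/2ab² - ⅛ac² - 7/2b² - ½c² - 5/32a + 25/16c + 7/32 ≠ 0; add h_3 = 5/2ab² - ⅛ac² - 7/2b² - ½c² - 5/32a + 25/16c + 7/32 to the basis.

S(f_2,h_3): lcm = ab²c. S = 1/20ac³ - 5/2a²b + 7/5b²c + ⅕c³ + 7/2ab + 1/16ac - ⅝c² - 7/80c.
  leading term ac³: no divisor's leading term divides it; move 1/20ac³ to the remainder.
  leading term a²b: no divisor's leading term divides it; move -5/2a²b to the remainder.
  leading term b²c: subtract (-7/10b)·f_2 from 7/5b²c + ⅕c³ + 7/2ab + 1/16ac - ⅝c² - 7/80c → ⅕c³ + 7ab + 1/16ac - ⅝c² - 49/10b - 7/80c
  leading term c³: no divisor's leading term divides it; move ⅕c³ to the remainder.
  leading term ab: no divisor's leading term divides it; move 7ab to the remainder.
  leading term ac: no divisor's leading term divides it; move 1/16ac to the remainder.
  leading term c²: no divisor's leading term divides it; move -⅝c² to the remainder.
  leading term b: no divisor's leading term divides it; move -49/10b to the remainder.
  leading term c: no divisor's leading term divides it; move -7/80c to the remainder.
  remainder 1/20ac³ - 5/2a²b + ⅕c³ + 7ab + 1/16ac - ⅝c² - 49/10b - 7/80c ≠ 0; add h_4 = 1/20ac³ - 5/2a²b + ⅕c³ + 7ab + 1/16ac - ⅝c² - 49/10b - 7/80c to the basis.

The other S-polynomials (S(f_1,h_3), S(f_1,h_4), S(f_2,h_4), S(h_3,h_4)) all reduce to 0 modulo the current basis, so we have a Gröbner basis.
Inter-reduce: drop elements whose leading term is divisible by another's, tail-reduce, and make monic.
Reduced Gröbner basis: {ac³ - 50a²b + 4c³ + 140ab + 5/4ac - 25/2c² - 98b - 7/4c, ab² - 1/20ac² - 7/5b² - ⅕c² - 1/16a + ⅝c + 7/80, b³ - ⅛ac - 1/16b - ½c + 25/16, bc - 5/2a + 7/2}.
Label its elements g_1 = ac³ - 50a²b + 4c³ + 140ab + 5/4ac - 25/2c² - 98b - 7/4c, g_2 = ab² - 1/20ac² - 7/5b² - ⅕c² - 1/16a + ⅝c + 7/80, g_3 = b³ - ⅛ac - 1/16b - ½c + 25/16, g_4 = bc - 5/2a + 7/2.

Reduce p = -11abc + 55/2a² - 77/2a - 2 modulo G:
  leading term abc: subtract (-11a)·g_4 from -11abc + 55/2a² - 77/2a - 2 → -2
  leading term 1: no divisor's leading term divides it; move -2 to the remainder.
  normal form = -2.
The normal form is nonzero, so p ∉ I. Since p minus its normal form lies in I, I + (p) = I + (r) where r = -2; decide whether this ideal is the whole ring.
Here r = -2 is a nonzero constant, hence a unit: 1 ∈ I + (p), the Gröbner basis of I + (p) is {1}, and the enlarged system has no common solution — adjoining p is inconsistent.

Adjoining -11abc + 55/2a² - 77/2a - 2 makes the ideal the whole ring: the system is inconsistent.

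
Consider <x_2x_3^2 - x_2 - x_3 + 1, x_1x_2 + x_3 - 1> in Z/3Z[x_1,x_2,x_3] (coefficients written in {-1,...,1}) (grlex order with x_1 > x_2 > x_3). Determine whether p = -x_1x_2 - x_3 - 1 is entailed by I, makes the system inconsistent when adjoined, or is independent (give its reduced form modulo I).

Adjoining -x_1x_2 - x_3 - 1 makes the ideal the whole ring: the system is inconsistent.

First compute the reduced Gröbner basis of I by Buchberger's algorithm.
f_1 = x_2x_3^2 - x_2 - x_3 + 1, LT = x_2x_3^2.
f_2 = x_1x_2 + x_3 - 1, LT = x_1x_2.

S(f_1,f_2): lcm = x_1x_2x_3^2. S = -x_3^3 - x_1x_2 - x_1x_3 + x_3^2 + x_1.
  leading term x_3^3: no divisor's leading term divides it; move -x_3^3 to the remainder.
  leading term x_1x_2: subtract (-1)·f_2 from -x_1x_2 - x_1x_3 + x_3^2 + x_1 → -x_1x_3 + x_3^2 + x_1 + x_3 - 1
  leading term x_1x_3: no divisor's leading term divides it; move -x_1x_3 to the remainder.
  leading term x_3^2: no divisor's leading term divides it; move x_3^2 to the remainder.
  leading term x_1: no divisor's leading term divides it; move x_1 to the remainder.
  leading term x_3: no divisor's leading term divides it; move x_3 to the remainder.
  leading term 1: no divisor's leading term divides it; move -1 to the remainder.
  remainder -x_3^3 - x_1x_3 + x_3^2 + x_1 + x_3 - 1 ≠ 0; add h_3 = -x_3^3 - x_1x_3 + x_3^2 + x_1 + x_3 - 1 to the basis.

The other S-polynomials (S(f_1,h_3), S(f_2,h_3)) all reduce to 0 modulo the current basis, so we have a Gröbner basis.
Inter-reduce: drop elements whose leading term is divisible by another's, tail-reduce, and make monic.
Reduced Gröbner basis: {x_2x_3^2 - x_2 - x_3 + 1, x_3^3 + x_1x_3 - x_3^2 - x_1 - x_3 + 1, x_1x_2 + x_3 - 1}.
Label its elements g_1 = x_2x_3^2 - x_2 - x_3 + 1, g_2 = x_3^3 + x_1x_3 - x_3^2 - x_1 - x_3 + 1, g_3 = x_1x_2 + x_3 - 1.

Reduce p = -x_1x_2 - x_3 - 1 modulo G:
  leading term x_1x_2: subtract (-1)·g_3 from -x_1x_2 - x_3 - 1 → 1
  leading term 1: no divisor's leading term divides it; move 1 to the remainder.
  normal form = 1.
The normal form is nonzero, so p ∉ I. Since p minus its normal form lies in I, I + (p) = I + (r) where r = 1; decide whether this ideal is the whole ring.
Here r = 1 is a nonzero constant, hence a unit: 1 ∈ I + (p), the Gröbner basis of I + (p) is {1}, and the enlarged system has no common solution — adjoining p is inconsistent.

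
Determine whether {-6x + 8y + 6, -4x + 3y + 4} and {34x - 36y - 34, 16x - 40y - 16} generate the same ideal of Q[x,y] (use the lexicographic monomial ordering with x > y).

Yes, the ideals are equal.

Since reduced Gröbner bases are canonical representatives of ideals under a given ordering, it suffices to compute and compare them.
Buchberger on the first generating set:
f_1 = -6x + 8y + 6, LT = x.
f_2 = -4x + 3y + 4, LT = x.

S(f_1,f_2): lcm = x. S = -\tfrac{7}{12}y.
  reduce S modulo (f_1, f_2):
  remainder -\tfrac{7}{12}y ≠ 0; add g_3 = -\tfrac{7}{12}y to the basis.

The other S-polynomials (S(f_1,g_3), S(f_2,g_3)) all reduce to 0 modulo the current basis, so we have a Gröbner basis.
Inter-reduce: drop elements whose leading term is divisible by another's, tail-reduce, and make monic.
Reduced Gröbner basis: {x - 1, y}.

Buchberger on the second generating set:
h_1 = 34x - 36y - 34, LT = x.
h_2 = 16x - 40y - 16, LT = x.

S(h_1,h_2): lcm = x. S = \tfrac{49}{34}y.
  reduce S modulo (h_1, h_2):
  remainder \tfrac{49}{34}y ≠ 0; add k_3 = \tfrac{49}{34}y to the basis.

The other S-polynomials (S(h_1,k_3), S(h_2,k_3)) all reduce to 0 modulo the current basis, so we have a Gröbner basis.
Inter-reduce: drop elements whose leading term is divisible by another's, tail-reduce, and make monic.
Reduced Gröbner basis: {x - 1, y}.

Same reduced basis, so the two generating sets span the same ideal.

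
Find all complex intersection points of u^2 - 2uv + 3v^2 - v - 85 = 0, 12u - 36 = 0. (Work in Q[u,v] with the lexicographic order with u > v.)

{(3, -4), (3, 19/3)}

Compute a lex Gröbner basis by Buchberger's algorithm.
f_1 = u^2 - 2uv + 3v^2 - v - 85, LT = u^2.
f_2 = 12u - 36, LT = u.

S(f_1,f_2): lcm = u^2. S = -2uv + 3u + 3v^2 - v - 85.
  leading term uv: subtract (-1/6v)·f_2 from -2uv + 3u + 3v^2 - v - 85 → 3u + 3v^2 - 7v - 85
  leading term u: subtract (1/4)·f_2 from 3u + 3v^2 - 7v - 85 → 3v^2 - 7v - 76
  leading term v^2: no divisor's leading term divides it; move 3v^2 to the remainder.
  leading term v: no divisor's leading term divides it; move -7v to the remainder.
  leading term 1: no divisor's leading term divides it; move -76 to the remainder.
  remainder 3v^2 - 7v - 76 ≠ 0; add h_3 = 3v^2 - 7v - 76 to the basis.

The other S-polynomials (S(f_1,h_3), S(f_2,h_3)) all reduce to 0 modulo the current basis, so we have a Gröbner basis.
Inter-reduce: drop elements whose leading term is divisible by another's, tail-reduce, and make monic.
Reduced Gröbner basis: {u - 3, v^2 - 7/3v - 76/3}.

The lex basis is triangular: the last element involves only v. Solving v^2 - 7/3v - 76/3 = 0 gives v ∈ {-4, 19/3}; substituting each value into the earlier elements determines the remaining variables.
  v = -4: the earlier basis element becomes u - 3 = 0, giving u = 3 — point (3, -4).
  v = 19/3: the earlier basis element becomes u - 3 = 0, giving u = 3 — point (3, 19/3).
Check: every point annihilates each of the original generators.
This is the nonlinear analogue of row-reducing a linear system.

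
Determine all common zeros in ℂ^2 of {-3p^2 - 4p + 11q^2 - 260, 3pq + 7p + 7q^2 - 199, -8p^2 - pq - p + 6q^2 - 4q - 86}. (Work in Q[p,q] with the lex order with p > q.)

Compute a lex Gröbner basis by Buchberger's algorithm.
f_1 = -3p^2 - 4p + 11q^2 - 260, LT = p^2.
f_2 = 3pq + 7p + 7q^2 - 199, LT = pq.
f_3 = -8p^2 - pq - p + 6q^2 - 4q - 86, LT = p^2.

S(f_1,f_2): lcm = p^2q. S = -7/3p^2 - 7/3pq^2 + 4/3pq + 199/3p - 11/3q^3 + 260/3q.
  leading term p^2: subtract (7/9)·f_1 from -7/3p^2 - 7/3pq^2 + 4/3pq + 199/3p - 11/3q^3 + 260/3q → -7/3pq^2 + 4/3pq + 625/9p - 11/3q^3 - 77/9q^2 + 260/3q + 1820/9
  leading term pq^2: subtract (-7/9q)·f_2 from -7/3pq^2 + 4/3pq + 625/9p - 11/3q^3 - 77/9q^2 + 260/3q + 1820/9 → 61/9pq + 625/9p + 16/9q^3 - 77/9q^2 - 613/9q + 1820/9
  leading term pq: subtract (61/27)·f_2 from 61/9pq + 625/9p + 16/9q^3 - 77/9q^2 - 613/9q + 1820/9 → 1448/27p + 16/9q^3 - 658/27q^2 - 613/9q + 17599/27
  leading term p: no divisor's leading term divides it; move 1448/27p to the remainder.
  leading term q^3: no divisor's leading term divides it; move 16/9q^3 to the remainder.
  leading term q^2: no divisor's leading term divides it; move -658/27q^2 to the remainder.
  leading term q: no divisor's leading term divides it; move -613/9q to the remainder.
  leading term 1: no divisor's leading term divides it; move 17599/27 to the remainder.
  remainder 1448/27p + 16/9q^3 - 658/27q^2 - 613/9q + 17599/27 ≠ 0; add h_4 = 1448/27p + 16/9q^3 - 658/27q^2 - 613/9q + 17599/27 to the basis.

S(f_1,f_3): lcm = p^2. S = -1/8pq + 29/24p - 35/12q^2 - 1/2q + 911/12.
  leading term pq: subtract (-1/24)·f_2 from -1/8pq + 29/24p - 35/12q^2 - 1/2q + 911/12 → 3/2p - 21/8q^2 - 1/2q + 541/8
  leading term p: subtract (81/2896)·h_4 from 3/2p - 21/8q^2 - 1/2q + 541/8 → -9/181q^3 - 1407/724q^2 + 4069/2896q + 143045/2896
  leading term q^3: no divisor's leading term divides it; move -9/181q^3 to the remainder.
  leading term q^2: no divisor's leading term divides it; move -1407/724q^2 to the remainder.
  leading term q: no divisor's leading term divides it; move 4069/2896q to the remainder.
  leading term 1: no divisor's leading term divides it; move 143045/2896 to the remainder.
  remainder -9/181q^3 - 1407/724q^2 + 4069/2896q + 143045/2896 ≠ 0; add h_5 = -9/181q^3 - 1407/724q^2 + 4069/2896q + 143045/2896 to the basis.

S(f_2,f_3): lcm = p^2q. S = 7/3p^2 + 53/24pq^2 - 1/8pq - 199/3p + 3/4q^3 - 1/2q^2 - 43/4q.
  leading term p^2: subtract (-7/9)·f_1 from 7/3p^2 + 53/24pq^2 - 1/8pq - 199/3p + 3/4q^3 - 1/2q^2 - 43/4q → 53/24pq^2 - 1/8pq - 625/9p + 3/4q^3 + 145/18q^2 - 43/4q - 1820/9
  leading term pq^2: subtract (53/72q)·f_2 from 53/24pq^2 - 1/8pq - 625/9p + 3/4q^3 + 145/18q^2 - 43/4q - 1820/9 → -95/18pq - 625/9p - 317/72q^3 + 145/18q^2 + 9773/72q - 1820/9
  leading term pq: subtract (-95/54)·f_2 from -95/18pq - 625/9p - 317/72q^3 + 145/18q^2 + 9773/72q - 1820/9 → -3085/54p - 317/72q^3 + 550/27q^2 + 9773/72q - 29825/54
  leading term p: subtract (-3085/2896)·h_4 from -3085/54p - 317/72q^3 + 550/27q^2 + 9773/72q - 29825/54 → -3633/1448q^3 - 8095/1448q^2 + 182969/2896q + 411345/2896
  leading term q^3: subtract (1211/24)·h_5 from -3633/1448q^3 - 8095/1448q^2 + 182969/2896q + 411345/2896 → 2959/32q^2 - 2963/384q - 902515/384
  leading term q^2: no divisor's leading term divides it; move 2959/32q^2 to the remainder.
  leading term q: no divisor's leading term divides it; move -2963/384q to the remainder.
  leading term 1: no divisor's leading term divides it; move -902515/384 to the remainder.
  remainder 2959/32q^2 - 2963/384q - 902515/384 ≠ 0; add h_6 = 2959/32q^2 - 2963/384q - 902515/384 to the basis.

S(f_2,h_5): lcm = pq^3. S = -147/4pq^2 + 4069/144pq + 143045/144p + 7/3q^4 - 199/3q^2.
  leading term pq^2: subtract (-49/4q)·f_2 from -147/4pq^2 + 4069/144pq + 143045/144p + 7/3q^4 - 199/3q^2 → 16417/144pq + 143045/144p + 7/3q^4 + 343/4q^3 - 199/3q^2 - 9751/4q
  leading term pq: subtract (16417/432)·f_2 from 16417/144pq + 143045/144p + 7/3q^4 + 343/4q^3 - 199/3q^2 - 9751/4q → 39277/54p + 7/3q^4 + 343/4q^3 - 143575/432q^2 - 9751/4q + 3266983/432
  leading term p: subtract (217/16)·h_4 from 39277/54p + 7/3q^4 + 343/4q^3 - 143575/432q^2 - 9751/4q + 3266983/432 → 7/3q^4 + 2219/36q^3 - 263/144q^2 - 218015/144q - 11500/9
  leading term q^4: subtract (-1267/27q)·h_5 from 7/3q^4 + 2219/36q^3 - 263/144q^2 - 218015/144q - 11500/9 → -266/9q^3 + 13847/216q^2 + 173635/216q - 11500/9
  leading term q^3: subtract (48146/81)·h_5 from -266/9q^3 + 13847/216q^2 + 173635/216q - 11500/9 → 87785/72q^2 - 2534/81q - 19852985/648
  leading term q^2: subtract (351140/26631)·h_6 from 87785/72q^2 - 2534/81q - 19852985/648 → 540381473/7669728q + 2701907365/7669728
  leading term q: no divisor's leading term divides it; move 540381473/7669728q to the remainder.
  leading term 1: no divisor's leading term divides it; move 2701907365/7669728 to the remainder.
  remainder 540381473/7669728q + 2701907365/7669728 ≠ 0; add h_7 = 540381473/7669728q + 2701907365/7669728 to the basis.

The other S-polynomials (S(f_1,h_4), S(f_2,h_4), S(f_3,h_4), S(f_1,h_5), S(f_3,h_5), S(h_4,h_5), S(f_1,h_6), S(f_2,h_6), S(f_3,h_6), S(h_4,h_6), S(h_5,h_6), S(f_1,h_7), S(f_2,h_7), S(f_3,h_7), S(h_4,h_7), S(h_5,h_7), S(h_6,h_7)) all reduce to 0 modulo the current basis, so we have a Gröbner basis.
Inter-reduce: drop elements whose leading term is divisible by another's, tail-reduce, and make monic.
Reduced Gröbner basis: {p + 3, q + 5}.

Elimination: the polynomial q + 5 lies in the elimination ideal for q, so q ∈ {-5}. For each such q, the remaining basis elements (now univariate) give the rest of the solution.
  q = -5: the earlier basis element becomes p + 3 = 0, giving p = -3 — point (-3, -5).

{(-3, -5)}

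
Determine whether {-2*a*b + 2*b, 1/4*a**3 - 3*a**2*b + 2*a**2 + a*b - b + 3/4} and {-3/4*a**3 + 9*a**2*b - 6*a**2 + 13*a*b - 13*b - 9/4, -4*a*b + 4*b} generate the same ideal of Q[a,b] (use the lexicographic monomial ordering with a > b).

Since reduced Gröbner bases are canonical representatives of ideals under a given ordering, it suffices to compute and compare them.
Buchberger on the first generating set:
f_1 = -2*a*b + 2*b, LT = a*b.
f_2 = 1/4*a**3 - 3*a**2*b + 2*a**2 + a*b - b + 3/4, LT = a**3.

S(f_1,f_2): lcm = a**3*b. S = 12*a**2*b**2 - 9*a**2*b - 4*a*b**2 + 4*b**2 - 3*b.
  leading term a**2*b**2: subtract (-6*a*b)·f_1 from 12*a**2*b**2 - 9*a**2*b - 4*a*b**2 + 4*b**2 - 3*b → -9*a**2*b + 8*a*b**2 + 4*b**2 - 3*b
  leading term a**2*b: subtract (9/2*a)·f_1 from -9*a**2*b + 8*a*b**2 + 4*b**2 - 3*b → 8*a*b**2 - 9*a*b + 4*b**2 - 3*b
  leading term a*b**2: subtract (-4*b)·f_1 from 8*a*b**2 - 9*a*b + 4*b**2 - 3*b → -9*a*b + 12*b**2 - 3*b
  leading term a*b: subtract (9/2)·f_1 from -9*a*b + 12*b**2 - 3*b → 12*b**2 - 12*b
  leading term b**2: no divisor's leading term divides it; move 12*b**2 to the remainder.
  leading term b: no divisor's leading term divides it; move -12*b to the remainder.
  remainder 12*b**2 - 12*b ≠ 0; add g_3 = 12*b**2 - 12*b to the basis.

S(f_1,g_3): lcm = a*b**2. S = a*b - b**2.
  leading term a*b: subtract (-1/2)·f_1 from a*b - b**2 → -b**2 + b
  leading term b**2: subtract (-1/12)·g_3 from -b**2 + b → 0
  remainder 0.

S(f_2,g_3): leading monomials are coprime, so the S-polynomial reduces to 0 (Buchberger's first criterion).
Every S-polynomial of the final basis reduces to 0, so we have a Gröbner basis.
Inter-reduce: drop elements whose leading term is divisible by another's, tail-reduce, and make monic.
Reduced Gröbner basis: {a**3 + 8*a**2 - 12*b + 3, a*b - b, b**2 - b}.

Buchberger on the second generating set:
h_1 = -3/4*a**3 + 9*a**2*b - 6*a**2 + 13*a*b - 13*b - 9/4, LT = a**3.
h_2 = -4*a*b + 4*b, LT = a*b.

S(h_1,h_2): lcm = a**3*b. S = -12*a**2*b**2 + 9*a**2*b - 52/3*a*b**2 + 52/3*b**2 + 3*b.
  leading term a**2*b**2: subtract (3*a*b)·h_2 from -12*a**2*b**2 + 9*a**2*b - 52/3*a*b**2 + 52/3*b**2 + 3*b → 9*a**2*b - 88/3*a*b**2 + 52/3*b**2 + 3*b
  leading term a**2*b: subtract (-9/4*a)·h_2 from 9*a**2*b - 88/3*a*b**2 + 52/3*b**2 + 3*b → -88/3*a*b**2 + 9*a*b + 52/3*b**2 + 3*b
  leading term a*b**2: subtract (22/3*b)·h_2 from -88/3*a*b**2 + 9*a*b + 52/3*b**2 + 3*b → 9*a*b - 12*b**2 + 3*b
  leading term a*b: subtract (-9/4)·h_2 from 9*a*b - 12*b**2 + 3*b → -12*b**2 + 12*b
  leading term b**2: no divisor's leading term divides it; move -12*b**2 to the remainder.
  leading term b: no divisor's leading term divides it; move 12*b to the remainder.
  remainder -12*b**2 + 12*b ≠ 0; add k_3 = -12*b**2 + 12*b to the basis.

S(h_1,k_3): leading monomials are coprime, so the S-polynomial reduces to 0 (Buchberger's first criterion).
S(h_2,k_3): lcm = a*b**2. S = a*b - b**2.
  leading term a*b: subtract (-1/4)·h_2 from a*b - b**2 → -b**2 + b
  leading term b**2: subtract (1/12)·k_3 from -b**2 + b → 0
  remainder 0.

Every S-polynomial of the final basis reduces to 0, so we have a Gröbner basis.
Inter-reduce: drop elements whose leading term is divisible by another's, tail-reduce, and make monic.
Reduced Gröbner basis: {a**3 + 8*a**2 - 12*b + 3, a*b - b, b**2 - b}.

Same reduced basis, so the two generating sets span the same ideal.

Yes, the ideals are equal.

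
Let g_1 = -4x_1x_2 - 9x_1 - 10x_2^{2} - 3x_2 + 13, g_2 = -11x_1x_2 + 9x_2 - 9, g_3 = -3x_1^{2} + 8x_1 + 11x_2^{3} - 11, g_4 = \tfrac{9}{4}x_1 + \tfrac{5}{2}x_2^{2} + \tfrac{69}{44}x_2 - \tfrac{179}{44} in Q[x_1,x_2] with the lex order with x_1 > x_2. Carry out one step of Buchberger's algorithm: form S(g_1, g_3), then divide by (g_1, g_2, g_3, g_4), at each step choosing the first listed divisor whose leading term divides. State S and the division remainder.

S(g_1, g_3) = \tfrac{9}{4}x_1^{2} + \tfrac{5}{2}x_1x_2^{2} + \tfrac{41}{12}x_1x_2 - \tfrac{13}{4}x_1 + \tfrac{11}{3}x_2^{4} - \tfrac{11}{3}x_2; remainder on division = \tfrac{11}{3}x_2^{4} + 2x_2^{3} - \tfrac{355}{72}x_2^{2} + \tfrac{97}{132}x_2 - \tfrac{1165}{792}.

lcm(LM(g_1), LM(g_3)) = x_1^{2}x_2.
S = (lcm/LT(g_1))·g_1 − (lcm/LT(g_3))·g_3 = \tfrac{9}{4}x_1^{2} + \tfrac{5}{2}x_1x_2^{2} + \tfrac{41}{12}x_1x_2 - \tfrac{13}{4}x_1 + \tfrac{11}{3}x_2^{4} - \tfrac{11}{3}x_2.
Reduce S modulo (g_1, g_2, g_3, g_4) in that order:
  leading term x_1^{2}: subtract (-\tfrac{3}{4})·g_3 from \tfrac{9}{4}x_1^{2} + \tfrac{5}{2}x_1x_2^{2} + \tfrac{41}{12}x_1x_2 - \tfrac{13}{4}x_1 + \tfrac{11}{3}x_2^{4} - \tfrac{11}{3}x_2 → \tfrac{5}{2}x_1x_2^{2} + \tfrac{41}{12}x_1x_2 + \tfrac{11}{4}x_1 + \tfrac{11}{3}x_2^{4} + \tfrac{33}{4}x_2^{3} - \tfrac{11}{3}x_2 - \tfrac{33}{4}
  leading term x_1x_2^{2}: subtract (-\tfrac{5}{8}x_2)·g_1 from \tfrac{5}{2}x_1x_2^{2} + \tfrac{41}{12}x_1x_2 + \tfrac{11}{4}x_1 + \tfrac{11}{3}x_2^{4} + \tfrac{33}{4}x_2^{3} - \tfrac{11}{3}x_2 - \tfrac{33}{4} → -\tfrac{53}{24}x_1x_2 + \tfrac{11}{4}x_1 + \tfrac{11}{3}x_2^{4} + 2x_2^{3} - \tfrac{15}{8}x_2^{2} + \tfrac{107}{24}x_2 - \tfrac{33}{4}
  leading term x_1x_2: subtract (\tfrac{53}{96})·g_1 from -\tfrac{53}{24}x_1x_2 + \tfrac{11}{4}x_1 + \tfrac{11}{3}x_2^{4} + 2x_2^{3} - \tfrac{15}{8}x_2^{2} + \tfrac{107}{24}x_2 - \tfrac{33}{4} → \tfrac{247}{32}x_1 + \tfrac{11}{3}x_2^{4} + 2x_2^{3} + \tfrac{175}{48}x_2^{2} + \tfrac{587}{96}x_2 - \tfrac{1481}{96}
  leading term x_1: subtract (\tfrac{247}{72})·g_4 from \tfrac{247}{32}x_1 + \tfrac{11}{3}x_2^{4} + 2x_2^{3} + \tfrac{175}{48}x_2^{2} + \tfrac{587}{96}x_2 - \tfrac{1481}{96} → \tfrac{11}{3}x_2^{4} + 2x_2^{3} - \tfrac{355}{72}x_2^{2} + \tfrac{97}{132}x_2 - \tfrac{1165}{792}
  leading term x_2^{4}: no divisor's leading term divides it; move \tfrac{11}{3}x_2^{4} to the remainder.
  leading term x_2^{3}: no divisor's leading term divides it; move 2x_2^{3} to the remainder.
  leading term x_2^{2}: no divisor's leading term divides it; move -\tfrac{355}{72}x_2^{2} to the remainder.
  leading term x_2: no divisor's leading term divides it; move \tfrac{97}{132}x_2 to the remainder.
  leading term 1: no divisor's leading term divides it; move -\tfrac{1165}{792} to the remainder.
The remainder \tfrac{11}{3}x_2^{4} + 2x_2^{3} - \tfrac{355}{72}x_2^{2} + \tfrac{97}{132}x_2 - \tfrac{1165}{792} is nonzero, so it would be added as the next basis element.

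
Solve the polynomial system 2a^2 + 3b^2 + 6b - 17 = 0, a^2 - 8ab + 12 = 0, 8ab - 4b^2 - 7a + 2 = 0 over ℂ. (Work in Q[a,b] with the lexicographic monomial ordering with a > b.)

Compute a lex Gröbner basis by Buchberger's algorithm.
f_1 = 2a^2 + 3b^2 + 6b - 17, LT = a^2.
f_2 = a^2 - 8ab + 12, LT = a^2.
f_3 = 8ab - 7a - 4b^2 + 2, LT = ab.

S(f_1,f_2): lcm = a^2. S = 8ab + 3/2b^2 + 3b - 41/2.
  leading term ab: subtract (1)·f_3 from 8ab + 3/2b^2 + 3b - 41/2 → 7a + 11/2b^2 + 3b - 45/2
  leading term a: no divisor's leading term divides it; move 7a to the remainder.
  leading term b^2: no divisor's leading term divides it; move 11/2b^2 to the remainder.
  leading term b: no divisor's leading term divides it; move 3b to the remainder.
  leading term 1: no divisor's leading term divides it; move -45/2 to the remainder.
  remainder 7a + 11/2b^2 + 3b - 45/2 ≠ 0; add h_4 = 7a + 11/2b^2 + 3b - 45/2 to the basis.

S(f_1,f_3): lcm = a^2b. S = 7/8a^2 + 1/2ab^2 - 1/4a + 3/2b^3 + 3b^2 - 17/2b.
  leading term a^2: subtract (7/16)·f_1 from 7/8a^2 + 1/2ab^2 - 1/4a + 3/2b^3 + 3b^2 - 17/2b → 1/2ab^2 - 1/4a + 3/2b^3 + 27/16b^2 - 89/8b + 119/16
  leading term ab^2: subtract (1/16b)·f_3 from 1/2ab^2 - 1/4a + 3/2b^3 + 27/16b^2 - 89/8b + 119/16 → 7/16ab - 1/4a + 7/4b^3 + 27/16b^2 - 45/4b + 119/16
  leading term ab: subtract (7/128)·f_3 from 7/16ab - 1/4a + 7/4b^3 + 27/16b^2 - 45/4b + 119/16 → 17/128a + 7/4b^3 + 61/32b^2 - 45/4b + 469/64
  leading term a: subtract (17/896)·h_4 from 17/128a + 7/4b^3 + 61/32b^2 - 45/4b + 469/64 → 7/4b^3 + 3229/1792b^2 - 10131/896b + 13897/1792
  leading term b^3: no divisor's leading term divides it; move 7/4b^3 to the remainder.
  leading term b^2: no divisor's leading term divides it; move 3229/1792b^2 to the remainder.
  leading term b: no divisor's leading term divides it; move -10131/896b to the remainder.
  leading term 1: no divisor's leading term divides it; move 13897/1792 to the remainder.
  remainder 7/4b^3 + 3229/1792b^2 - 10131/896b + 13897/1792 ≠ 0; add h_5 = 7/4b^3 + 3229/1792b^2 - 10131/896b + 13897/1792 to the basis.

S(f_2,f_3): lcm = a^2b. S = 7/8a^2 - 15/2ab^2 - 1/4a + 12b.
  leading term a^2: subtract (7/16)·f_1 from 7/8a^2 - 15/2ab^2 - 1/4a + 12b → -15/2ab^2 - 1/4a - 21/16b^2 + 75/8b + 119/16
  leading term ab^2: subtract (-15/16b)·f_3 from -15/2ab^2 - 1/4a - 21/16b^2 + 75/8b + 119/16 → -105/16ab - 1/4a - 15/4b^3 - 21/16b^2 + 45/4b + 119/16
  leading term ab: subtract (-105/128)·f_3 from -105/16ab - 1/4a - 15/4b^3 - 21/16b^2 + 45/4b + 119/16 → -767/128a - 15/4b^3 - 147/32b^2 + 45/4b + 581/64
  leading term a: subtract (-767/896)·h_4 from -767/128a - 15/4b^3 - 147/32b^2 + 45/4b + 581/64 → -15/4b^3 + 205/1792b^2 + 12381/896b - 18247/1792
  leading term b^3: subtract (-15/7)·h_5 from -15/4b^3 + 205/1792b^2 + 12381/896b - 18247/1792 → 24935/6272b^2 - 32649/3136b + 40363/6272
  leading term b^2: no divisor's leading term divides it; move 24935/6272b^2 to the remainder.
  leading term b: no divisor's leading term divides it; move -32649/3136b to the remainder.
  leading term 1: no divisor's leading term divides it; move 40363/6272 to the remainder.
  remainder 24935/6272b^2 - 32649/3136b + 40363/6272 ≠ 0; add h_6 = 24935/6272b^2 - 32649/3136b + 40363/6272 to the basis.

S(f_1,h_4): lcm = a^2. S = -11/14ab^2 - 3/7ab + 45/14a + 3/2b^2 + 3b - 17/2.
  leading term ab^2: subtract (-11/112b)·f_3 from -11/14ab^2 - 3/7ab + 45/14a + 3/2b^2 + 3b - 17/2 → -125/112ab + 45/14a - 11/28b^3 + 3/2b^2 + 179/56b - 17/2
  leading term ab: subtract (-125/896)·f_3 from -125/112ab + 45/14a - 11/28b^3 + 3/2b^2 + 179/56b - 17/2 → 2005/896a - 11/28b^3 + 211/224b^2 + 179/56b - 3683/448
  leading term a: subtract (2005/6272)·h_4 from 2005/896a - 11/28b^3 + 211/224b^2 + 179/56b - 3683/448 → -11/28b^3 - 10239/12544b^2 + 14033/6272b - 12899/12544
  leading term b^3: subtract (-11/49)·h_5 from -11/28b^3 - 10239/12544b^2 + 14033/6272b - 12899/12544 → -18077/43904b^2 - 6605/21952b + 31287/43904
  leading term b^2: subtract (-18077/174545)·h_6 from -18077/43904b^2 - 6605/21952b + 31287/43904 → -240718/174545b + 240718/174545
  leading term b: no divisor's leading term divides it; move -240718/174545b to the remainder.
  leading term 1: no divisor's leading term divides it; move 240718/174545 to the remainder.
  remainder -240718/174545b + 240718/174545 ≠ 0; add h_7 = -240718/174545b + 240718/174545 to the basis.

The other S-polynomials (S(f_2,h_4), S(f_3,h_4), S(f_1,h_5), S(f_2,h_5), S(f_3,h_5), S(h_4,h_5), S(f_1,h_6), S(f_2,h_6), S(f_3,h_6), S(h_4,h_6), S(h_5,h_6), S(f_1,h_7), S(f_2,h_7), S(f_3,h_7), S(h_4,h_7), S(h_5,h_7), S(h_6,h_7)) all reduce to 0 modulo the current basis, so we have a Gröbner basis.
Inter-reduce: drop elements whose leading term is divisible by another's, tail-reduce, and make monic.
Reduced Gröbner basis: {a - 2, b - 1}.

The lex basis is triangular: the last element involves only b. Solving b - 1 = 0 gives b ∈ {1}; substituting each value into the earlier elements determines the remaining variables.
  b = 1: the earlier basis element becomes a - 2 = 0, giving a = 2 — point (2, 1).
This is the nonlinear analogue of row-reducing a linear system.

{(2, 1)}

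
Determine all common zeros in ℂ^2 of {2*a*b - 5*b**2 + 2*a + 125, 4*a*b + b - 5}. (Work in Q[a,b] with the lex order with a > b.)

{(0, 5), (-257/8 + 5*sqrt(2561)/8, -51/20 - sqrt(2561)/20), (-257/8 - 5*sqrt(2561)/8, -51/20 + sqrt(2561)/20)}

Compute a lex Gröbner basis by Buchberger's algorithm.
f_1 = 2*a*b + 2*a - 5*b**2 + 125, LT = a*b.
f_2 = 4*a*b + b - 5, LT = a*b.

S(f_1,f_2): lcm = a*b. S = a - 5/2*b**2 - 1/4*b + 255/4.
  leading term a: no divisor's leading term divides it; move a to the remainder.
  leading term b**2: no divisor's leading term divides it; move -5/2*b**2 to the remainder.
  leading term b: no divisor's leading term divides it; move -1/4*b to the remainder.
  leading term 1: no divisor's leading term divides it; move 255/4 to the remainder.
  remainder a - 5/2*b**2 - 1/4*b + 255/4 ≠ 0; add h_3 = a - 5/2*b**2 - 1/4*b + 255/4 to the basis.

S(f_1,h_3): lcm = a*b. S = a + 5/2*b**3 - 9/4*b**2 - 255/4*b + 125/2.
  leading term a: subtract (1)·h_3 from a + 5/2*b**3 - 9/4*b**2 - 255/4*b + 125/2 → 5/2*b**3 + 1/4*b**2 - 127/2*b - 5/4
  leading term b**3: no divisor's leading term divides it; move 5/2*b**3 to the remainder.
  leading term b**2: no divisor's leading term divides it; move 1/4*b**2 to the remainder.
  leading term b: no divisor's leading term divides it; move -127/2*b to the remainder.
  leading term 1: no divisor's leading term divides it; move -5/4 to the remainder.
  remainder 5/2*b**3 + 1/4*b**2 - 127/2*b - 5/4 ≠ 0; add h_4 = 5/2*b**3 + 1/4*b**2 - 127/2*b - 5/4 to the basis.

S(f_2,h_3): lcm = a*b. S = 5/2*b**3 + 1/4*b**2 - 127/2*b - 5/4.
  leading term b**3: subtract (1)·h_4 from 5/2*b**3 + 1/4*b**2 - 127/2*b - 5/4 → 0
  remainder 0.

S(f_1,h_4): lcm = a*b**3. S = 9/10*a*b**2 + 127/5*a*b + 1/2*a - 5/2*b**4 + 125/2*b**2.
  leading term a*b**2: subtract (9/20*b)·f_1 from 9/10*a*b**2 + 127/5*a*b + 1/2*a - 5/2*b**4 + 125/2*b**2 → 49/2*a*b + 1/2*a - 5/2*b**4 + 9/4*b**3 + 125/2*b**2 - 225/4*b
  leading term a*b: subtract (49/4)·f_1 from 49/2*a*b + 1/2*a - 5/2*b**4 + 9/4*b**3 + 125/2*b**2 - 225/4*b → -24*a - 5/2*b**4 + 9/4*b**3 + 495/4*b**2 - 225/4*b - 6125/4
  leading term a: subtract (-24)·h_3 from -24*a - 5/2*b**4 + 9/4*b**3 + 495/4*b**2 - 225/4*b - 6125/4 → -5/2*b**4 + 9/4*b**3 + 255/4*b**2 - 249/4*b - 5/4
  leading term b**4: subtract (-b)·h_4 from -5/2*b**4 + 9/4*b**3 + 255/4*b**2 - 249/4*b - 5/4 → 5/2*b**3 + 1/4*b**2 - 127/2*b - 5/4
  leading term b**3: subtract (1)·h_4 from 5/2*b**3 + 1/4*b**2 - 127/2*b - 5/4 → 0
  remainder 0.

S(f_2,h_4): lcm = a*b**3. S = -1/10*a*b**2 + 127/5*a*b + 1/2*a + 1/4*b**3 - 5/4*b**2.
  leading term a*b**2: subtract (-1/20*b)·f_1 from -1/10*a*b**2 + 127/5*a*b + 1/2*a + 1/4*b**3 - 5/4*b**2 → 51/2*a*b + 1/2*a - 5/4*b**2 + 25/4*b
  leading term a*b: subtract (51/4)·f_1 from 51/2*a*b + 1/2*a - 5/4*b**2 + 25/4*b → -25*a + 125/2*b**2 + 25/4*b - 6375/4
  leading term a: subtract (-25)·h_3 from -25*a + 125/2*b**2 + 25/4*b - 6375/4 → 0
  remainder 0.

S(h_3,h_4): leading monomials are coprime, so the S-polynomial reduces to 0 (Buchberger's first criterion).
Every S-polynomial of the final basis reduces to 0, so we have a Gröbner basis.
Inter-reduce: drop elements whose leading term is divisible by another's, tail-reduce, and make monic.
Reduced Gröbner basis: {a - 5/2*b**2 - 1/4*b + 255/4, b**3 + 1/10*b**2 - 127/5*b - 1/2}.

Since the basis is lex-ordered, b**3 + 1/10*b**2 - 127/5*b - 1/2 is univariate in b. Its roots are {5, -51/20 - sqrt(2561)/20, -51/20 + sqrt(2561)/20}. Back-substituting each root into the other basis elements fixes the other coordinates.
  b = 5: the earlier basis element becomes a = 0, giving a = 0 — point (0, 5).
  b = -51/20 - sqrt(2561)/20: the earlier basis element becomes a - 5*sqrt(2561)/8 + 257/8 = 0, giving a = -257/8 + 5*sqrt(2561)/8 — point (-257/8 + 5*sqrt(2561)/8, -51/20 - sqrt(2561)/20).
  b = -51/20 + sqrt(2561)/20: the earlier basis element becomes a + 5*sqrt(2561)/8 + 257/8 = 0, giving a = -257/8 - 5*sqrt(2561)/8 — point (-257/8 - 5*sqrt(2561)/8, -51/20 + sqrt(2561)/20).
This is the nonlinear analogue of row-reducing a linear system.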